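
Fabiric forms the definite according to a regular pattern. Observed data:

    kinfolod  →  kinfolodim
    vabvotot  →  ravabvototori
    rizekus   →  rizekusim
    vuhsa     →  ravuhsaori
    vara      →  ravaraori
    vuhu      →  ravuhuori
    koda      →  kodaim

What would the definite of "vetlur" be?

"vetlur" begins with v-. The stems beginning with v- (vara → ravaraori, vuhu → ravuhuori, vuhsa → ravuhsaori) add ra- … -ori around the stem.
The other pattern: stems beginning with k- or r- add -im.
So vetlur → ravetlurori.

ravetlurori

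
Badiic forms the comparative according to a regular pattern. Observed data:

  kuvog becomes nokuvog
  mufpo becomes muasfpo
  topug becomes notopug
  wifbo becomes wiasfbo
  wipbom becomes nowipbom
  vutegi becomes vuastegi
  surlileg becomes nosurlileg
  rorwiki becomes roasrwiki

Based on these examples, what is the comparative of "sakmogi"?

saaskmogi

kuvog and mufpo both have last vowel 'o' yet inflect differently (nokuvog, muasfpo), so the last vowel is not what conditions the rule; whether the stem ends in a vowel or a consonant is.
"sakmogi" ends in a vowel. The stems ending in a vowel (rorwiki → roasrwiki, mufpo → muasfpo, wifbo → wiasfbo) insert -as- after the first vowel.
The other pattern: stems ending in a consonant add the prefix no-.
So sakmogi → saaskmogi.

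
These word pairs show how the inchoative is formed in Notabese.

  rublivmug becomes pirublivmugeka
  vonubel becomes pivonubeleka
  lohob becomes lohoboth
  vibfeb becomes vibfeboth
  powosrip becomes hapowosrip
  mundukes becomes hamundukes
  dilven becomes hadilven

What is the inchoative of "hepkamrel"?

vonubel and vibfeb both have last vowel 'e' yet inflect differently (pivonubeleka, vibfeboth), so the last vowel is not what conditions the rule; the final letter is.
"hepkamrel" ends in -l. The one such stem in the data (vonubel → pivonubeleka) adds pi- … -eka around the stem, so the same rule applies.
So hepkamrel → pihepkamreleka.

pihepkamreleka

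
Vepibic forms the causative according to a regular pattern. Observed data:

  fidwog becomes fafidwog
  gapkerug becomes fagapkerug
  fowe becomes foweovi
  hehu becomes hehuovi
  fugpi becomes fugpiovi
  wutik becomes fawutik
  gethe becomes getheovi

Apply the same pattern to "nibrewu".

nibrewuovi

"nibrewu" ends in a vowel. The stems ending in a vowel (gethe → getheovi, fugpi → fugpiovi, fowe → foweovi) add -ovi.
The other pattern: stems ending in a consonant add the prefix fa-.
So nibrewu → nibrewuovi.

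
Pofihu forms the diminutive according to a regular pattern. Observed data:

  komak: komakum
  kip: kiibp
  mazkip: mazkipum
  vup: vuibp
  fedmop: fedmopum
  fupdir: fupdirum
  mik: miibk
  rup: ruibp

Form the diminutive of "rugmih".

rugmihum

mazkip and rup both end in -p yet inflect differently (mazkipum, ruibp), so the final letter is not what conditions the rule; the number of vowels is.
"rugmih" has 2 vowels. The stems with 2 vowels (mazkip → mazkipum, komak → komakum, fedmop → fedmopum) add -um.
The other pattern: stems with 1 vowel insert -ib- after the first vowel.
So rugmih → rugmihum.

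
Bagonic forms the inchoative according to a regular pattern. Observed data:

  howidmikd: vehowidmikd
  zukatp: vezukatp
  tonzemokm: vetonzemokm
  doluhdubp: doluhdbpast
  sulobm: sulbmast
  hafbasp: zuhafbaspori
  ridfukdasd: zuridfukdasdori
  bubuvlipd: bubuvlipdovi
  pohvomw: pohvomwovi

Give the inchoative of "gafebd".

"gafebd" has second-to-last letter 'b'. The stems whose second-to-last letter is 'b' (doluhdubp → doluhdbpast, sulobm → sulbmast) delete the last vowel and add -ast.
So gafebd → gafbdast.

gafbdast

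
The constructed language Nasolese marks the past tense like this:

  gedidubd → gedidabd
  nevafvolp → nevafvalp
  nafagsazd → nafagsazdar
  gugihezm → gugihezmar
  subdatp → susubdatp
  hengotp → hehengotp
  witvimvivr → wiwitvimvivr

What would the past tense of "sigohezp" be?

gedidubd and nafagsazd both end in -d yet inflect differently (gedidabd, nafagsazdar), so the final letter is not what conditions the rule; the second-to-last letter is.
"sigohezp" has second-to-last letter 'z'. The stems whose second-to-last letter is 'z' (nafagsazd → nafagsazdar, gugihezm → gugihezmar) add -ar.
The other patterns: stems whose second-to-last letter is 'b' or 'l' change the last vowel to 'a'; stems whose second-to-last letter is 't' or 'v' repeat the first consonant+vowel as a prefix.
So sigohezp → sigohezpar.

sigohezpar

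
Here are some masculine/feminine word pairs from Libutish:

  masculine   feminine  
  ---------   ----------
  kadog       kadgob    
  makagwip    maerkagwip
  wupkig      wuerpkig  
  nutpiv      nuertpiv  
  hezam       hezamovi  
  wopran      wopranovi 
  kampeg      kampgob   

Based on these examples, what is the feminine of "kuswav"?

wupkig and kampeg both end in -g yet inflect differently (wuerpkig, kampgob), so the final letter is not what conditions the rule; the last vowel is.
"kuswav" has last vowel 'a'. The stems whose last vowel is 'a' (hezam → hezamovi, wopran → wopranovi) add -ovi.
The other patterns: stems whose last vowel is 'i' insert -er- after the first vowel; stems whose last vowel is 'e' or 'o' delete the last vowel and add -ob.
So kuswav → kuswavovi.

kuswavovi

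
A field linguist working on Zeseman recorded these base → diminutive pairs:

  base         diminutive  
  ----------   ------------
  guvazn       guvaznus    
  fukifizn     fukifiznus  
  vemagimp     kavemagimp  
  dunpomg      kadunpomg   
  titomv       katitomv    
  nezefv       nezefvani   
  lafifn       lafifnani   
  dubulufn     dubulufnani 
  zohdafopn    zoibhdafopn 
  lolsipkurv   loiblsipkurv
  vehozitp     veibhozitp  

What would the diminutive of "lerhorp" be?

titomv and nezefv both end in -v yet inflect differently (katitomv, nezefvani), so the final letter is not what conditions the rule; the second-to-last letter is.
"lerhorp" has second-to-last letter 'r'. The one such stem in the data (lolsipkurv → loiblsipkurv) inserts -ib- after the first vowel (as do zohdafopn, vehozitp), so the same rule applies.
So lerhorp → leibrhorp.

leibrhorp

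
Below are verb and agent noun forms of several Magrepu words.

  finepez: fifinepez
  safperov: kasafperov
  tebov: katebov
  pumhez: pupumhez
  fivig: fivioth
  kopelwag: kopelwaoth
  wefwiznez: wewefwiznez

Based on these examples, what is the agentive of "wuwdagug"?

wuwdaguoth

finepez and fivig both begin with f- yet inflect differently (fifinepez, fivioth), so the first letter is not what conditions the rule; the final letter is.
"wuwdagug" ends in -g. The stems ending in -g (kopelwag → kopelwaoth, fivig → fivioth) drop the final letter and add -oth.
So wuwdagug → wuwdaguoth.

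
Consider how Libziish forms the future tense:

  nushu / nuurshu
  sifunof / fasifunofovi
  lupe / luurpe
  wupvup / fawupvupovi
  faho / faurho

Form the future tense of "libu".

sifunof and faho both have last vowel 'o' yet inflect differently (fasifunofovi, faurho), so the last vowel is not what conditions the rule; whether the stem ends in a vowel or a consonant is.
"libu" ends in a vowel. The stems ending in a vowel (faho → faurho, nushu → nuurshu, lupe → luurpe) insert -ur- after the first vowel.
The other pattern: stems ending in a consonant add fa- … -ovi around the stem.
So libu → liurbu.

liurbu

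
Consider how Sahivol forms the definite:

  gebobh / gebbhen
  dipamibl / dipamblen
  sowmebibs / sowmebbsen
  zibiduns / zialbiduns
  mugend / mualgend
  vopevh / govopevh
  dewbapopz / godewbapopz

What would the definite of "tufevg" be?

gotufevg

"tufevg" has second-to-last letter 'v'. The one such stem in the data (vopevh → govopevh) adds the prefix go-, so the same rule applies.
The other patterns: stems whose second-to-last letter is 'b' delete the last vowel and add -en; stems whose second-to-last letter is 'n' insert -al- after the first vowel.
So tufevg → gotufevg.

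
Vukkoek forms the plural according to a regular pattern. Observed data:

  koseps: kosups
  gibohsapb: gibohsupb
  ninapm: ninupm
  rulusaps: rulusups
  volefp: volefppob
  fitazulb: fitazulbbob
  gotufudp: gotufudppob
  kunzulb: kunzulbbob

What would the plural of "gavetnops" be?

gavetnups

gibohsapb and fitazulb both end in -b yet inflect differently (gibohsupb, fitazulbbob), so the final letter is not what conditions the rule; the second-to-last letter is.
"gavetnops" has second-to-last letter 'p'. The stems whose second-to-last letter is 'p' (koseps → kosups, gibohsapb → gibohsupb, ninapm → ninupm) change the last vowel to 'u'.
So gavetnops → gavetnups.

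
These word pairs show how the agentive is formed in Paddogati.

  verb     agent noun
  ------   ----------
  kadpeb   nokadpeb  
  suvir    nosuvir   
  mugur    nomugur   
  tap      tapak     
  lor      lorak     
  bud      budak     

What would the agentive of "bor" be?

borak

suvir and lor both end in -r yet inflect differently (nosuvir, lorak), so the final letter is not what conditions the rule; the number of vowels is.
"bor" has 1 vowel. The stems with 1 vowel (tap → tapak, lor → lorak, bud → budak) add -ak.
The other pattern: stems with 2 vowels add the prefix no-.
So bor → borak.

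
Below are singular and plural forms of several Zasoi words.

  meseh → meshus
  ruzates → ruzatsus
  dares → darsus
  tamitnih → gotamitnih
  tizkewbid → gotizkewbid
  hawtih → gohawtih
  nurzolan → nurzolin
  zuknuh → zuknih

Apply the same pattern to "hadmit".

meseh and tamitnih both end in -h yet inflect differently (meshus, gotamitnih), so the final letter is not what conditions the rule; the last vowel is.
"hadmit" has last vowel 'i'. The stems whose last vowel is 'i' (tamitnih → gotamitnih, tizkewbid → gotizkewbid, hawtih → gohawtih) add the prefix go-.
So hadmit → gohadmit.

gohadmit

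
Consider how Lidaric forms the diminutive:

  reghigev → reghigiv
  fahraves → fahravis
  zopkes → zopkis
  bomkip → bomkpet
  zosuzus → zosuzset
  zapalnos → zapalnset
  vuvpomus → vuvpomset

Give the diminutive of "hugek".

fahraves and zosuzus both end in -s yet inflect differently (fahravis, zosuzset), so the final letter is not what conditions the rule; the last vowel is.
"hugek" has last vowel 'e'. The stems whose last vowel is 'e' (reghigev → reghigiv, fahraves → fahravis, zopkes → zopkis) change the last vowel to 'i'.
So hugek → hugik.

hugik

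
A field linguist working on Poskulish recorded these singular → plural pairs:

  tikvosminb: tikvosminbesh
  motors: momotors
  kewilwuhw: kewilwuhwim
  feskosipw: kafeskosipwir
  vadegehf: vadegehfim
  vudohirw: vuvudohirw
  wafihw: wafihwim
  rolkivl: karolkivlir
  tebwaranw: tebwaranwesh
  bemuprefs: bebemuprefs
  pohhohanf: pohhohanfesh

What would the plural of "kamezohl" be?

kamezohlim

"kamezohl" has second-to-last letter 'h'. The stems whose second-to-last letter is 'h' (vadegehf → vadegehfim, wafihw → wafihwim, kewilwuhw → kewilwuhwim) add -im.
The other patterns: stems whose second-to-last letter is 'f' or 'r' repeat the first consonant+vowel as a prefix; stems whose second-to-last letter is 'n' add -esh; stems whose second-to-last letter is 'p' or 'v' add ka- … -ir around the stem.
So kamezohl → kamezohlim.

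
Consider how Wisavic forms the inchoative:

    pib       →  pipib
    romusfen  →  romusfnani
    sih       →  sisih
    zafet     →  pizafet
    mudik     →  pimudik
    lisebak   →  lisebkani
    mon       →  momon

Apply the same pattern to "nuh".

mon and romusfen both end in -n yet inflect differently (momon, romusfnani), so the final letter is not what conditions the rule; the number of vowels is.
"nuh" has 1 vowel. The stems with 1 vowel (sih → sisih, pib → pipib, mon → momon) repeat the first consonant+vowel as a prefix.
So nuh → nunuh.

nunuh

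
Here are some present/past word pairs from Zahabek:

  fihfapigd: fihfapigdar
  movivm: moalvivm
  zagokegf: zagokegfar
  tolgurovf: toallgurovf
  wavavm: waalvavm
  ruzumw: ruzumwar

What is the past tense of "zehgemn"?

"zehgemn" has second-to-last letter 'm'. The one such stem in the data (ruzumw → ruzumwar) adds -ar, so the same rule applies.
So zehgemn → zehgemnar.

zehgemnar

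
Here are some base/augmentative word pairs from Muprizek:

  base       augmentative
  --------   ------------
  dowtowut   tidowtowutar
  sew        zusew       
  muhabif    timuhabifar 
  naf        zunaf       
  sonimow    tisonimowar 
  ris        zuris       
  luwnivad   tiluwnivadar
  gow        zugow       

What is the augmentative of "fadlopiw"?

tifadlopiwar

naf and muhabif both end in -f yet inflect differently (zunaf, timuhabifar), so the final letter is not what conditions the rule; the number of vowels is.
"fadlopiw" has 3 vowels. The stems with 3 vowels (muhabif → timuhabifar, luwnivad → tiluwnivadar, dowtowut → tidowtowutar) add ti- … -ar around the stem.
So fadlopiw → tifadlopiwar.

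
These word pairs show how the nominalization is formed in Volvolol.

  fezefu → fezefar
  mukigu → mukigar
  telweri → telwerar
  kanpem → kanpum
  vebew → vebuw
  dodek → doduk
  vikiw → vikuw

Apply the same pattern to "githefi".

githefar

"githefi" ends in a vowel. The stems ending in a vowel (fezefu → fezefar, mukigu → mukigar, telweri → telwerar) drop the final letter and add -ar.
So githefi → githefar.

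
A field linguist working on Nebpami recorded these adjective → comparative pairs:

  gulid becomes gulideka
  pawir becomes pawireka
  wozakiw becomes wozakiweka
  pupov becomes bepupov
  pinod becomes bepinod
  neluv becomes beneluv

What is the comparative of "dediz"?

gulid and pinod both end in -d yet inflect differently (gulideka, bepinod), so the final letter is not what conditions the rule; the last vowel is.
"dediz" has last vowel 'i'. The stems whose last vowel is 'i' (gulid → gulideka, pawir → pawireka, wozakiw → wozakiweka) add -eka.
So dediz → dedizeka.

dedizeka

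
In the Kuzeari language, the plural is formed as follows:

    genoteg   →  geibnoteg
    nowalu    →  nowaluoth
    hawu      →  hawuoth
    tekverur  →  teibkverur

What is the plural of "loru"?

loruoth

hawu and tekverur both have last vowel 'u' yet inflect differently (hawuoth, teibkverur), so the last vowel is not what conditions the rule; whether the stem ends in a vowel or a consonant is.
"loru" ends in a vowel. The stems ending in a vowel (hawu → hawuoth, nowalu → nowaluoth) add -oth.
So loru → loruoth.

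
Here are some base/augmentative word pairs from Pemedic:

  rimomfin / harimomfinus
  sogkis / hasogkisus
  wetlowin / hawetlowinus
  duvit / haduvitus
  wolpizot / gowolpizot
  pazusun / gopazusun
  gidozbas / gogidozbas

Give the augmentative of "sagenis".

duvit and wolpizot both end in -t yet inflect differently (haduvitus, gowolpizot), so the final letter is not what conditions the rule; the last vowel is.
"sagenis" has last vowel 'i'. The stems whose last vowel is 'i' (rimomfin → harimomfinus, sogkis → hasogkisus, wetlowin → hawetlowinus) add ha- … -us around the stem.
The other pattern: stems whose last vowel is 'a', 'o' or 'u' add the prefix go-.
So sagenis → hasagenisus.

hasagenisus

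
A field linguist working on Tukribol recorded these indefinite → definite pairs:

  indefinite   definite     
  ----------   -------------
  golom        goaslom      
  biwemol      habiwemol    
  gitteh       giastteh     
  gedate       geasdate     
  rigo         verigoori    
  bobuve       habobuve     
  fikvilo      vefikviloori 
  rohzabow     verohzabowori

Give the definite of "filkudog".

bobuve and gedate both end in -e yet inflect differently (habobuve, geasdate), so the final letter is not what conditions the rule; the first letter is.
"filkudog" begins with f-. The one such stem in the data (fikvilo → vefikviloori) adds ve- … -ori around the stem, so the same rule applies.
So filkudog → vefilkudogori.

vefilkudogori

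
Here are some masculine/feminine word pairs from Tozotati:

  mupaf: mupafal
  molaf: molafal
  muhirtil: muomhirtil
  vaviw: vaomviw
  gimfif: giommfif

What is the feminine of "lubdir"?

luombdir

mupaf and gimfif both end in -f yet inflect differently (mupafal, giommfif), so the final letter is not what conditions the rule; the last vowel is.
"lubdir" has last vowel 'i'. The stems whose last vowel is 'i' (muhirtil → muomhirtil, vaviw → vaomviw, gimfif → giommfif) insert -om- after the first vowel.
The other pattern: stems whose last vowel is 'a' add -al.
So lubdir → luombdir.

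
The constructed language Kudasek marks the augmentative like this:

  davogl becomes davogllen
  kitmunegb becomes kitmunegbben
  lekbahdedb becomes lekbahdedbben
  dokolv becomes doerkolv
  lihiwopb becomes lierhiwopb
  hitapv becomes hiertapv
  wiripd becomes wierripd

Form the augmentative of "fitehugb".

fitehugbben

"fitehugb" has second-to-last letter 'g'. The stems whose second-to-last letter is 'g' (davogl → davogllen, kitmunegb → kitmunegbben) double the final consonant and add -en.
The other pattern: stems whose second-to-last letter is 'l' or 'p' insert -er- after the first vowel.
So fitehugb → fitehugbben.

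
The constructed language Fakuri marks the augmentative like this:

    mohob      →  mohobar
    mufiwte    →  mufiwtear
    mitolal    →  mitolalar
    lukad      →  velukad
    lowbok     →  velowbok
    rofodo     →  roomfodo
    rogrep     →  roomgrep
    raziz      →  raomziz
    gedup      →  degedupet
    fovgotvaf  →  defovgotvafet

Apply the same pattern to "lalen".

velalen

"lalen" begins with l-. The stems beginning with l- (lukad → velukad, lowbok → velowbok) add the prefix ve-.
So lalen → velalen.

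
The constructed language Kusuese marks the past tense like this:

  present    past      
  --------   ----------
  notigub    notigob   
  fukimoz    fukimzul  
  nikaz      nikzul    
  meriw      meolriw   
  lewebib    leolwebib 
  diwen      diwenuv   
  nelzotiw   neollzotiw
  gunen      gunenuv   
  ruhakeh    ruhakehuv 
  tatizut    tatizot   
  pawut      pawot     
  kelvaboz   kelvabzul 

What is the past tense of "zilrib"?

"zilrib" has last vowel 'i'. The stems whose last vowel is 'i' (lewebib → leolwebib, meriw → meolriw, nelzotiw → neollzotiw) insert -ol- after the first vowel.
So zilrib → ziollrib.

ziollrib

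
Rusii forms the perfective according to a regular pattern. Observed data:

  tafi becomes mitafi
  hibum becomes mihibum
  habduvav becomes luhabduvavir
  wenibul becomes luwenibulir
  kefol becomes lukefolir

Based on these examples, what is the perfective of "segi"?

misegi

hibum and wenibul both have last vowel 'u' yet inflect differently (mihibum, luwenibulir), so the last vowel is not what conditions the rule; the final letter is.
"segi" ends in -i. The one such stem in the data (tafi → mitafi) adds the prefix mi-, so the same rule applies.
So segi → misegi.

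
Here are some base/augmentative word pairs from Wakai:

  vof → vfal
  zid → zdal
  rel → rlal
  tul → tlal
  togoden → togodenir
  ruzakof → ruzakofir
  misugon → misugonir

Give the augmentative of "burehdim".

burehdimir

vof and ruzakof both end in -f yet inflect differently (vfal, ruzakofir), so the final letter is not what conditions the rule; the number of vowels is.
"burehdim" has 3 vowels. The stems with 3 vowels (togoden → togodenir, ruzakof → ruzakofir, misugon → misugonir) add -ir.
So burehdim → burehdimir.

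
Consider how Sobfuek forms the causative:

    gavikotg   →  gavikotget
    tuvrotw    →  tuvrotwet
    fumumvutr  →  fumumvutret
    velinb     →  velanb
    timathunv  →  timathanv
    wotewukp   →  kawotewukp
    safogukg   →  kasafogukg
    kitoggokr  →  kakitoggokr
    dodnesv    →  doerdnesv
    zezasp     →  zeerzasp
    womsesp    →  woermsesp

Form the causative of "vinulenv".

gavikotg and safogukg both end in -g yet inflect differently (gavikotget, kasafogukg), so the final letter is not what conditions the rule; the second-to-last letter is.
"vinulenv" has second-to-last letter 'n'. The stems whose second-to-last letter is 'n' (velinb → velanb, timathunv → timathanv) change the last vowel to 'a'.
The other patterns: stems whose second-to-last letter is 't' add -et; stems whose second-to-last letter is 'k' add the prefix ka-; stems whose second-to-last letter is 's' insert -er- after the first vowel.
So vinulenv → vinulanv.

vinulanv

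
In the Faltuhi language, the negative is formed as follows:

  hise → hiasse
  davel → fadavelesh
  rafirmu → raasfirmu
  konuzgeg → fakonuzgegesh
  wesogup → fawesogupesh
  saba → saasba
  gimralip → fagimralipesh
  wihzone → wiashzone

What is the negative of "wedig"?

konuzgeg and wihzone both have last vowel 'e' yet inflect differently (fakonuzgegesh, wiashzone), so the last vowel is not what conditions the rule; whether the stem ends in a vowel or a consonant is.
"wedig" ends in a consonant. The stems ending in a consonant (konuzgeg → fakonuzgegesh, gimralip → fagimralipesh, wesogup → fawesogupesh) add fa- … -esh around the stem.
The other pattern: stems ending in a vowel insert -as- after the first vowel.
So wedig → fawedigesh.

fawedigesh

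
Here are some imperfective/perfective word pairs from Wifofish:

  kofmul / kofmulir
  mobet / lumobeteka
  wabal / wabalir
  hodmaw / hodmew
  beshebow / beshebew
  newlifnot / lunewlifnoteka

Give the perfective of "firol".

"firol" ends in -l. The stems ending in -l (kofmul → kofmulir, wabal → wabalir) add -ir.
So firol → firolir.

firolir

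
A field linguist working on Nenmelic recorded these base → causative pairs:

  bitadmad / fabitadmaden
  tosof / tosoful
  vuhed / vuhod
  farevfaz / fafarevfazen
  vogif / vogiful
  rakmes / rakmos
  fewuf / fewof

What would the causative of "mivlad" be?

famivladen

bitadmad and vuhed both end in -d yet inflect differently (fabitadmaden, vuhod), so the final letter is not what conditions the rule; the last vowel is.
"mivlad" has last vowel 'a'. The stems whose last vowel is 'a' (farevfaz → fafarevfazen, bitadmad → fabitadmaden) add fa- … -en around the stem.
The other patterns: stems whose last vowel is 'e' or 'u' change the last vowel to 'o'; stems whose last vowel is 'i' or 'o' add -ul.
So mivlad → famivladen.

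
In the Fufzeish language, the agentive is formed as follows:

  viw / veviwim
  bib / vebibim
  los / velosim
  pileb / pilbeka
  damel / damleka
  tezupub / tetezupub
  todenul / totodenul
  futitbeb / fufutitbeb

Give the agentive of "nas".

bib and pileb both end in -b yet inflect differently (vebibim, pilbeka), so the final letter is not what conditions the rule; the number of vowels is.
"nas" has 1 vowel. The stems with 1 vowel (viw → veviwim, bib → vebibim, los → velosim) add ve- … -im around the stem.
So nas → venasim.

venasim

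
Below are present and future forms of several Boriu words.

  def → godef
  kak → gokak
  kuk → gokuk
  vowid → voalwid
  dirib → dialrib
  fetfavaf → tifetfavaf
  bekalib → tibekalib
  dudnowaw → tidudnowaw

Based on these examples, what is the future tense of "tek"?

gotek

def and fetfavaf both end in -f yet inflect differently (godef, tifetfavaf), so the final letter is not what conditions the rule; the number of vowels is.
"tek" has 1 vowel. The stems with 1 vowel (def → godef, kak → gokak, kuk → gokuk) add the prefix go-.
So tek → gotek.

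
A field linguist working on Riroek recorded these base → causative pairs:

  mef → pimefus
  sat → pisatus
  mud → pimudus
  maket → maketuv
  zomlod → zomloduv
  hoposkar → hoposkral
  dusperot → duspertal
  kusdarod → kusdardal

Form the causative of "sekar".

sat and maket both end in -t yet inflect differently (pisatus, maketuv), so the final letter is not what conditions the rule; the number of vowels is.
"sekar" has 2 vowels. The stems with 2 vowels (maket → maketuv, zomlod → zomloduv) add -uv.
The other patterns: stems with 1 vowel add pi- … -us around the stem; stems with 3 vowels delete the last vowel and add -al.
So sekar → sekaruv.

sekaruv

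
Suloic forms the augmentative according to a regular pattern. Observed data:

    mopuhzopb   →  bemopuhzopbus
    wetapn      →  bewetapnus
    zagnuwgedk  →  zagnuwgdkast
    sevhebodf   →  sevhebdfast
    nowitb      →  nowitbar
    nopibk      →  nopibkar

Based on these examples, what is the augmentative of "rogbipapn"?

mopuhzopb and nowitb both end in -b yet inflect differently (bemopuhzopbus, nowitbar), so the final letter is not what conditions the rule; the second-to-last letter is.
"rogbipapn" has second-to-last letter 'p'. The stems whose second-to-last letter is 'p' (mopuhzopb → bemopuhzopbus, wetapn → bewetapnus) add be- … -us around the stem.
The other patterns: stems whose second-to-last letter is 'd' delete the last vowel and add -ast; stems whose second-to-last letter is 'b' or 't' add -ar.
So rogbipapn → berogbipapnus.

berogbipapnus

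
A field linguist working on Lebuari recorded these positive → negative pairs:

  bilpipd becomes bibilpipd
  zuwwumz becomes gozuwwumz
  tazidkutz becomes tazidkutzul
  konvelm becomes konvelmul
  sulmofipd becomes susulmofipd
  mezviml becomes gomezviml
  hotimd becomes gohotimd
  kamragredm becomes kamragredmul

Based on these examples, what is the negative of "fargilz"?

fargilzul

hotimd and sulmofipd both end in -d yet inflect differently (gohotimd, susulmofipd), so the final letter is not what conditions the rule; the second-to-last letter is.
"fargilz" has second-to-last letter 'l'. The one such stem in the data (konvelm → konvelmul) adds -ul, so the same rule applies.
So fargilz → fargilzul.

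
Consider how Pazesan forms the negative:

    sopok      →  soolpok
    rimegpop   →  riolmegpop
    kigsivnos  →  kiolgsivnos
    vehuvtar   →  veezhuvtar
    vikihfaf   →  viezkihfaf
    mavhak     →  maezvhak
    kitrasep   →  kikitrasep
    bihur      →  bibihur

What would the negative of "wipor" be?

wiolpor

sopok and mavhak both end in -k yet inflect differently (soolpok, maezvhak), so the final letter is not what conditions the rule; the last vowel is.
"wipor" has last vowel 'o'. The stems whose last vowel is 'o' (sopok → soolpok, rimegpop → riolmegpop, kigsivnos → kiolgsivnos) insert -ol- after the first vowel.
The other patterns: stems whose last vowel is 'a' insert -ez- after the first vowel; stems whose last vowel is 'e' or 'u' repeat the first consonant+vowel as a prefix.
So wipor → wiolpor.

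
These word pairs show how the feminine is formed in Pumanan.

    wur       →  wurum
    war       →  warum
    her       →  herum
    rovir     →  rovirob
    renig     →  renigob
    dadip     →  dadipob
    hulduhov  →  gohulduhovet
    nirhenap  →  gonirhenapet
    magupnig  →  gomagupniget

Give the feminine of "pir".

pirum

"pir" has 1 vowel. The stems with 1 vowel (wur → wurum, war → warum, her → herum) add -um.
The other patterns: stems with 2 vowels add -ob; stems with 3 vowels add go- … -et around the stem.
So pir → pirum.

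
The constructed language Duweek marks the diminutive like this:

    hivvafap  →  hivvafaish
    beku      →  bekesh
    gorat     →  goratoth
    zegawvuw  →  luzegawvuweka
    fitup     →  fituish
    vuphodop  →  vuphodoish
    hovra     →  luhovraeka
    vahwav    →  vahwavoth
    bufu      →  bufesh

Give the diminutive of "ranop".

bufu and zegawvuw both have last vowel 'u' yet inflect differently (bufesh, luzegawvuweka), so the last vowel is not what conditions the rule; the final letter is.
"ranop" ends in -p. The stems ending in -p (hivvafap → hivvafaish, fitup → fituish, vuphodop → vuphodoish) drop the final letter and add -ish.
The other patterns: stems ending in -u drop the final letter and add -esh; stems ending in -a or -w add lu- … -eka around the stem; stems ending in -t or -v add -oth.
So ranop → ranoish.

ranoish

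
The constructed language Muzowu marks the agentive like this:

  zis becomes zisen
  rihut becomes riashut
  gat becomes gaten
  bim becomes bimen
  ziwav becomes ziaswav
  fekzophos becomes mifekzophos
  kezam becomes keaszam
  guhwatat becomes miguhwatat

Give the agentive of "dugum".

gat and rihut both end in -t yet inflect differently (gaten, riashut), so the final letter is not what conditions the rule; the number of vowels is.
"dugum" has 2 vowels. The stems with 2 vowels (rihut → riashut, kezam → keaszam, ziwav → ziaswav) insert -as- after the first vowel.
The other patterns: stems with 1 vowel add -en; stems with 3 vowels add the prefix mi-.
So dugum → duasgum.

duasgum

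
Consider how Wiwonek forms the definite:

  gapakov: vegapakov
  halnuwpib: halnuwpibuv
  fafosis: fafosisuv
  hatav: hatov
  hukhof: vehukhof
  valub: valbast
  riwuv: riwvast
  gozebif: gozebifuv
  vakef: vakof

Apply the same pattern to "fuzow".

valub and halnuwpib both end in -b yet inflect differently (valbast, halnuwpibuv), so the final letter is not what conditions the rule; the last vowel is.
"fuzow" has last vowel 'o'. The stems whose last vowel is 'o' (hukhof → vehukhof, gapakov → vegapakov) add the prefix ve-.
So fuzow → vefuzow.

vefuzow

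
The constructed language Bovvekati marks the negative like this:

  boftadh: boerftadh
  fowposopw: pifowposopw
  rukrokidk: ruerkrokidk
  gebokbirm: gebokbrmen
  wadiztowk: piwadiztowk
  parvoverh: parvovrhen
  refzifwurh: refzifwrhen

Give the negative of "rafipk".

parvoverh and boftadh both end in -h yet inflect differently (parvovrhen, boerftadh), so the final letter is not what conditions the rule; the second-to-last letter is.
"rafipk" has second-to-last letter 'p'. The one such stem in the data (fowposopw → pifowposopw) adds the prefix pi-, so the same rule applies.
The other patterns: stems whose second-to-last letter is 'r' delete the last vowel and add -en; stems whose second-to-last letter is 'd' insert -er- after the first vowel.
So rafipk → pirafipk.

pirafipk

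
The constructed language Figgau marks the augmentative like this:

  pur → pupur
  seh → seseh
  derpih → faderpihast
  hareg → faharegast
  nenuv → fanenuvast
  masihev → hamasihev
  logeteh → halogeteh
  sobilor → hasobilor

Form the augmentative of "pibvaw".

seh and derpih both end in -h yet inflect differently (seseh, faderpihast), so the final letter is not what conditions the rule; the number of vowels is.
"pibvaw" has 2 vowels. The stems with 2 vowels (derpih → faderpihast, hareg → faharegast, nenuv → fanenuvast) add fa- … -ast around the stem.
The other patterns: stems with 1 vowel repeat the first consonant+vowel as a prefix; stems with 3 vowels add the prefix ha-.
So pibvaw → fapibvawast.

fapibvawast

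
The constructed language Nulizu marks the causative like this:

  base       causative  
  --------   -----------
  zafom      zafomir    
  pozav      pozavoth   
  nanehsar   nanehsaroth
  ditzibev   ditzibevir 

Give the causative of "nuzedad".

"nuzedad" has last vowel 'a'. The stems whose last vowel is 'a' (pozav → pozavoth, nanehsar → nanehsaroth) add -oth.
The other pattern: stems whose last vowel is 'e' or 'o' add -ir.
So nuzedad → nuzedadoth.

nuzedadoth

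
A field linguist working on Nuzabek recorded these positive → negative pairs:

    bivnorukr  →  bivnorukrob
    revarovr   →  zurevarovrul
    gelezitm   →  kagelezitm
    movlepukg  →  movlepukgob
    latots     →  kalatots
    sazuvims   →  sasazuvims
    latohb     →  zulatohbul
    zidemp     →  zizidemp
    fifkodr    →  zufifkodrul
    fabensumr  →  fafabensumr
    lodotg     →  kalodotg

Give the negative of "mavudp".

zumavudpul

fabensumr and bivnorukr both end in -r yet inflect differently (fafabensumr, bivnorukrob), so the final letter is not what conditions the rule; the second-to-last letter is.
"mavudp" has second-to-last letter 'd'. The one such stem in the data (fifkodr → zufifkodrul) adds zu- … -ul around the stem, so the same rule applies.
So mavudp → zumavudpul.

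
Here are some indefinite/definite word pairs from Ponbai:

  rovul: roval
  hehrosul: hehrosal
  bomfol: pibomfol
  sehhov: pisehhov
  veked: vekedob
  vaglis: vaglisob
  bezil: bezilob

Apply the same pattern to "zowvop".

pizowvop

rovul and bomfol both end in -l yet inflect differently (roval, pibomfol), so the final letter is not what conditions the rule; the last vowel is.
"zowvop" has last vowel 'o'. The stems whose last vowel is 'o' (bomfol → pibomfol, sehhov → pisehhov) add the prefix pi-.
So zowvop → pizowvop.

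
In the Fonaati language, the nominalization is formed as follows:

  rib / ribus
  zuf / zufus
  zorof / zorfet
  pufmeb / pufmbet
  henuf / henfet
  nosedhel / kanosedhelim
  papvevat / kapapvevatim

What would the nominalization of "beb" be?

zuf and zorof both end in -f yet inflect differently (zufus, zorfet), so the final letter is not what conditions the rule; the number of vowels is.
"beb" has 1 vowel. The stems with 1 vowel (rib → ribus, zuf → zufus) add -us.
So beb → bebus.

bebus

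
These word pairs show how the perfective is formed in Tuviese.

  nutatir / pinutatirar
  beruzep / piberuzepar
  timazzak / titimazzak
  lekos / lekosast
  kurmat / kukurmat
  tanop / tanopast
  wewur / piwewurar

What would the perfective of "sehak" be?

"sehak" has last vowel 'a'. The stems whose last vowel is 'a' (kurmat → kukurmat, timazzak → titimazzak) repeat the first consonant+vowel as a prefix.
The other patterns: stems whose last vowel is 'o' add -ast; stems whose last vowel is 'e', 'i' or 'u' add pi- … -ar around the stem.
So sehak → sesehak.

sesehak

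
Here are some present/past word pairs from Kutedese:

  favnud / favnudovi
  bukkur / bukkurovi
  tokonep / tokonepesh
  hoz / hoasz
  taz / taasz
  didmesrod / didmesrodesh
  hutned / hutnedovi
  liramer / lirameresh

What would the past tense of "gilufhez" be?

gilufhezesh

"gilufhez" has 3 vowels. The stems with 3 vowels (didmesrod → didmesrodesh, liramer → lirameresh, tokonep → tokonepesh) add -esh.
So gilufhez → gilufhezesh.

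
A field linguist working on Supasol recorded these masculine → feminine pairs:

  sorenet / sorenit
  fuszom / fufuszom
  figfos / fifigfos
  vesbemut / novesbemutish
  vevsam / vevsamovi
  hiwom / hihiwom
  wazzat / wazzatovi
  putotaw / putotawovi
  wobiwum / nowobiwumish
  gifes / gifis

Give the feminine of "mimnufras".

mimnufrasovi

figfos and gifes both end in -s yet inflect differently (fifigfos, gifis), so the final letter is not what conditions the rule; the last vowel is.
"mimnufras" has last vowel 'a'. The stems whose last vowel is 'a' (putotaw → putotawovi, wazzat → wazzatovi, vevsam → vevsamovi) add -ovi.
So mimnufras → mimnufrasovi.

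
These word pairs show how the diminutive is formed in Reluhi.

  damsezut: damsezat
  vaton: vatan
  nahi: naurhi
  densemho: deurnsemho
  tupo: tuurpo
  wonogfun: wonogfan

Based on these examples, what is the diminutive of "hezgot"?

tupo and vaton both have last vowel 'o' yet inflect differently (tuurpo, vatan), so the last vowel is not what conditions the rule; whether the stem ends in a vowel or a consonant is.
"hezgot" ends in a consonant. The stems ending in a consonant (vaton → vatan, damsezut → damsezat, wonogfun → wonogfan) change the last vowel to 'a'.
The other pattern: stems ending in a vowel insert -ur- after the first vowel.
So hezgot → hezgat.

hezgat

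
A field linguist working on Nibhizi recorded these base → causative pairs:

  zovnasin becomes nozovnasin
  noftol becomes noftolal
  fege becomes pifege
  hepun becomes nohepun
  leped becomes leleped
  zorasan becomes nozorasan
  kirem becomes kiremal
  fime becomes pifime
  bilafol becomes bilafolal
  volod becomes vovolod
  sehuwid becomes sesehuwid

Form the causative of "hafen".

nohafen

fime and leped both have last vowel 'e' yet inflect differently (pifime, leleped), so the last vowel is not what conditions the rule; the final letter is.
"hafen" ends in -n. The stems ending in -n (hepun → nohepun, zovnasin → nozovnasin, zorasan → nozorasan) add the prefix no-.
The other patterns: stems ending in -e add the prefix pi-; stems ending in -d repeat the first consonant+vowel as a prefix; stems ending in -l or -m add -al.
So hafen → nohafen.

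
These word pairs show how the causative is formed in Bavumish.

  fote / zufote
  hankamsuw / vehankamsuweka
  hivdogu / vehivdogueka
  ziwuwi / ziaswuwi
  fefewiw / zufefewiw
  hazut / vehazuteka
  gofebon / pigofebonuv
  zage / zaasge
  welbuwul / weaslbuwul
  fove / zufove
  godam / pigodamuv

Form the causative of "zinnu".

fefewiw and hankamsuw both end in -w yet inflect differently (zufefewiw, vehankamsuweka), so the final letter is not what conditions the rule; the first letter is.
"zinnu" begins with z-. The stems beginning with z- (zage → zaasge, ziwuwi → ziaswuwi) insert -as- after the first vowel.
The other patterns: stems beginning with g- add pi- … -uv around the stem; stems beginning with f- add the prefix zu-; stems beginning with h- add ve- … -eka around the stem.
So zinnu → ziasnnu.

ziasnnu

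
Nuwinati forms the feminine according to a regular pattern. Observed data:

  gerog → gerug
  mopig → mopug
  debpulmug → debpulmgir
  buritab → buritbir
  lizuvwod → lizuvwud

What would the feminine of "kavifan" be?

kavifnir

"kavifan" has last vowel 'a'. The one such stem in the data (buritab → buritbir) deletes the last vowel and adds -ir (as does debpulmug), so the same rule applies.
The other pattern: stems whose last vowel is 'i' or 'o' change the last vowel to 'u'.
So kavifan → kavifnir.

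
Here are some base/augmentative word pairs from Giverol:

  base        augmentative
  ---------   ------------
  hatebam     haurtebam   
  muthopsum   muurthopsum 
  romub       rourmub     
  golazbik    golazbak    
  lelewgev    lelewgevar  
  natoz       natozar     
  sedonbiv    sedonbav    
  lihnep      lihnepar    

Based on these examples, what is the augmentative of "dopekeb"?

dopekebar

sedonbiv and lelewgev both end in -v yet inflect differently (sedonbav, lelewgevar), so the final letter is not what conditions the rule; the last vowel is.
"dopekeb" has last vowel 'e'. The stems whose last vowel is 'e' (lihnep → lihnepar, lelewgev → lelewgevar) add -ar.
So dopekeb → dopekebar.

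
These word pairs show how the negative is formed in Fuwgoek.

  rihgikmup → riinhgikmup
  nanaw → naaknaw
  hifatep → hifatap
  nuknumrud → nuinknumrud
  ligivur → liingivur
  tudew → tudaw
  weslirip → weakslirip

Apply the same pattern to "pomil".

hifatep and rihgikmup both end in -p yet inflect differently (hifatap, riinhgikmup), so the final letter is not what conditions the rule; the last vowel is.
"pomil" has last vowel 'i'. The one such stem in the data (weslirip → weakslirip) inserts -ak- after the first vowel (as does nanaw), so the same rule applies.
The other patterns: stems whose last vowel is 'e' change the last vowel to 'a'; stems whose last vowel is 'u' insert -in- after the first vowel.
So pomil → poakmil.

poakmil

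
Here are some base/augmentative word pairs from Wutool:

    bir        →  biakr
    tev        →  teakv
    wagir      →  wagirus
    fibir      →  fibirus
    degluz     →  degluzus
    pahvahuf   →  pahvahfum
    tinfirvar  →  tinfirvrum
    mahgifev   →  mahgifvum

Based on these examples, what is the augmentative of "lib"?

bir and wagir both end in -r yet inflect differently (biakr, wagirus), so the final letter is not what conditions the rule; the number of vowels is.
"lib" has 1 vowel. The stems with 1 vowel (bir → biakr, tev → teakv) insert -ak- after the first vowel.
So lib → liakb.

liakb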